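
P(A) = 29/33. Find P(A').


P(A') = 1 - P(A) = 1 - 29/33 = 4/33

4/33


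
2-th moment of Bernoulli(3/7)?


For Bernoulli: X in {0,1}
E[X^2] = 0^2*(1-3/7) + 1^2*3/7 = 3/7

3/7


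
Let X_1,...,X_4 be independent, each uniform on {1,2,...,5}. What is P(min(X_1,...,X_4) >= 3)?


P(min >= 3) = P(all X_i >= 3) = (P(X_1 >= 3))^4
= (3/5)^4 = 81/625

81/625


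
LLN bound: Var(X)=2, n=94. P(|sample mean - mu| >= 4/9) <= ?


Var(Xbar) = Var(X)/n = 2/94
Chebyshev: P(|Xbar-mu| >= 4/9) <= Var(Xbar)/(4/9)^2 = (1/47)/(16/81) = 81/752

81/752


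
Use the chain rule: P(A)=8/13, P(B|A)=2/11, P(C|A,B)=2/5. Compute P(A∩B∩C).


P(A∩B∩C) = P(A) * P(B|A) * P(C|A∩B)
= 8/13 * 2/11 * 2/5
= 16/143 * 2/5 = 32/715

32/715


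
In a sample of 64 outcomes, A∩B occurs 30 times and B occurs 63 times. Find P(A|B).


P(A|B) = P(A∩B)/P(B) = (30/64)/(63/64) = 30/63 = 10/21

10/21


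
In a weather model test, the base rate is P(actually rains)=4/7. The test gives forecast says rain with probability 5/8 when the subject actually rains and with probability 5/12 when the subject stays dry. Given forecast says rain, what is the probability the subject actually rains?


P(A) = P(A|B)P(B) + P(A|B')P(B') = 5/8*4/7 + 5/12*3/7 = 15/28
P(B|A) = P(A|B)P(B)/P(A) = (5/14)/(15/28) = 2/3

2/3


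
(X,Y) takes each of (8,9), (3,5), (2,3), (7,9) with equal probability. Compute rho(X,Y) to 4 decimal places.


Cov(X,Y) = 6.5000, Var(X) = 6.5000, Var(Y) = 6.7500
rho = Cov/(sqrt(VarX)*sqrt(VarY)) = 0.9813

0.9813


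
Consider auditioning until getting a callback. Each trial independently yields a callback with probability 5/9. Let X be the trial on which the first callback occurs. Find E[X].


For geometric (trials until first success), E[X] = 1/p = 1/(5/9) = 9/5

9/5


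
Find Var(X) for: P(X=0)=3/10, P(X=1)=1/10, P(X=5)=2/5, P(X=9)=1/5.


E[X] = 39/10, E[X^2] = 263/10
Var(X) = E[X^2] - (E[X])^2 = 263/10 - (39/10)^2 = 1109/100

1109/100


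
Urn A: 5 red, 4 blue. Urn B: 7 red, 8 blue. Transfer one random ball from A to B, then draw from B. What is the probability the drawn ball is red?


P(transfer red) = 5/9; P(transfer blue) = 4/9
If red transferred: Urn II has 8 red of 16, so P(red|red moved) = 1/2
If blue transferred: Urn II has 7 red of 16, so P(red|blue moved) = 7/16
By total probability: P(red) = 5/9*1/2 + 4/9*7/16 = 17/36

17/36


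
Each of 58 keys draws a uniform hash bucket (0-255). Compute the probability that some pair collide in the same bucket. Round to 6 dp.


P(all different) = prod((256-i)/256 for i=0..57) = 0.000909
P(at least one match) = 1 - 0.000909 = 0.999091

0.999091


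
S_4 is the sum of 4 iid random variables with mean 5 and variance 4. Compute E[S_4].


E[S_n] = n*E[X_1] = 4*5 = 20

20


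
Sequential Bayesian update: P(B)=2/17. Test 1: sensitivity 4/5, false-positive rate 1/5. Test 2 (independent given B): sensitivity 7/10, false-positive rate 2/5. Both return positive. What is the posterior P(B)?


After test 1: P(+) = 4/5*2/17 + 1/5*15/17 = 23/85
P(B|+) = (8/85)/(23/85) = 8/23
After test 2 (use post1 as new prior): P(+) = 7/10*8/23 + 2/5*15/23 = 58/115
P(B|+,+) = (28/115)/(58/115) = 14/29

14/29


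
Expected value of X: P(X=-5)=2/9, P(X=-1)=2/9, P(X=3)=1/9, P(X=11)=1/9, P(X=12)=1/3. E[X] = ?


E[X] = sum(x * P(x))
= -5*2/9 - 1*2/9 + 3*1/9 + 11*1/9 + 12*1/3
= 38/9

38/9


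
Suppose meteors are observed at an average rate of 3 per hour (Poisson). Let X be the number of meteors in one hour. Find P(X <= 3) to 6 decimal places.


P(X<=3) = e^(-3)*3^0/0! + e^(-3)*3^1/1! + e^(-3)*3^2/2! + e^(-3)*3^3/3!
≈ 0.0497870684 + 0.1493612051 + 0.2240418077 + 0.2240418077
= 0.6472318889
≈ 0.647232

0.647232


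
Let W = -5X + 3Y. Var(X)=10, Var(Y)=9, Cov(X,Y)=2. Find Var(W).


Var(-5X + 3Y) = (-5)^2*Var(X) + 3^2*Var(Y) + 2*(-5)*3*Cov(X,Y)
= 25*10 + 9*9 - 30*2
= 250 + 81 - 60 = 271

271


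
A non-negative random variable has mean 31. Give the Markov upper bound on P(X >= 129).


Markov: P(X >= a) <= E[X]/a
P(X >= 129) <= 31/129

31/129


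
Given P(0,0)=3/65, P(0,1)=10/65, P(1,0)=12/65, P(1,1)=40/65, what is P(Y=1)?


P(Y=1) = P(0,1)+P(1,1) = 10/65 + 40/65 = 50/65 = 10/13

10/13


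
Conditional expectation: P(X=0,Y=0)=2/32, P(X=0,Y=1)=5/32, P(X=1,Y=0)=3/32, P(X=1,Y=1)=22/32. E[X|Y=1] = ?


P(Y=1) = 27/32
E[X|Y=1] = (0*5 + 1*22)/27 = 22/27

22/27


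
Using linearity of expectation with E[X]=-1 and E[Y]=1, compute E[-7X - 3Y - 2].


E[-7X - 3Y - 2] = -7*E[X] - 3*E[Y] - 2
= (-7)*(-1) + (-3)*(1) + (-2)
= 7 - 3 - 2 = 2

2


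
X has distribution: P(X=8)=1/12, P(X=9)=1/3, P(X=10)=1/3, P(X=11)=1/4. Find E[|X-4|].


E[|X-4|] = sum(g(x)*P(x))
= 4*1/12 + 5*1/3 + 6*1/3 + 7*1/4
= 23/4

23/4


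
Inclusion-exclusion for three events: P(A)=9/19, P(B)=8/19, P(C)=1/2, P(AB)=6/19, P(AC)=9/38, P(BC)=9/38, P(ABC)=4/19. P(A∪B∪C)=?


P(A∪B∪C) = P(A)+P(B)+P(C) - P(AB)-P(AC)-P(BC) + P(ABC)
= 9/19+8/19+1/2 - 6/19-9/38-9/38 + 4/19
= 31/38

31/38


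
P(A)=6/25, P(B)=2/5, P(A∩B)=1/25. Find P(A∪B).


P(A∪B) = P(A) + P(B) - P(A∩B)
= 6/25 + 2/5 - 1/25 = 3/5

3/5


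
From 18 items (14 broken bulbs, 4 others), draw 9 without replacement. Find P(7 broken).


P(X=7) = C(14,7)*C(4,2) / C(18,9)
= 3432*6 / 48620
= 20592/48620 = 36/85

36/85


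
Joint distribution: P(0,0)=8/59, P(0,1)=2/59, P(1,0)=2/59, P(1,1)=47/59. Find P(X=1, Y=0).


Read from table: P(X=1, Y=0) = 2/59

2/59


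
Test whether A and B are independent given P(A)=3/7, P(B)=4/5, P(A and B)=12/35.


P(A)*P(B) = 3/7*4/5 = 12/35
P(A∩B) = 12/35, which equals P(A)P(B), so independent

Yes, A and B are independent


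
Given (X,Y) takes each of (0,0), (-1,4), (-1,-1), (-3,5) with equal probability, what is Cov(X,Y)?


E[X]=-5/4, E[Y]=2, E[XY]=-9/2
Cov(X,Y) = E[XY] - E[X]E[Y] = -9/2 + 5/4*2 = -2

-2


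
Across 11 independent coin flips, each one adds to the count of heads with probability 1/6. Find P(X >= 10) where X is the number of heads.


P(X>=10) = P(X=10) + P(X=11)
= 55/362797056 + 1/362797056
= 7/45349632

7/45349632


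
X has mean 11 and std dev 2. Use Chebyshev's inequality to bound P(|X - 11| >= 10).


k = 10/2 = 5
Chebyshev: P(|X-mu| >= k*sigma) <= 1/k^2 = 1/5^2 = 1/25

1/25


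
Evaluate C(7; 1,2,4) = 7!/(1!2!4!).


7! = 5040
Denominator: 1!=1 * 2!=2 * 4!=24
Coefficient = 5040 / 48 = 105

105


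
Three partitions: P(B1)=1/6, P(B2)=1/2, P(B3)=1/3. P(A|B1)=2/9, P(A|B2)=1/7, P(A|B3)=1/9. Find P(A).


P(A) = P(A|B1)P(B1) + P(A|B2)P(B2) + P(A|B3)P(B3)
= 2/9*1/6 + 1/7*1/2 + 1/9*1/3
= 1/27 + 1/14 + 1/27 = 55/378

55/378


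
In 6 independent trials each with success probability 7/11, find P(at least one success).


P(at least one) = 1 - P(none)
P(none) = (1 - 7/11)^6 = (4/11)^6 = 4096/1771561
P(at least one) = 1 - 4096/1771561 = 1767465/1771561

1767465/1771561


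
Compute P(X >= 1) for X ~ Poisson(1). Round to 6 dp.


P(X>=1) = 1 - P(X<=0) = 1 - (e^(-1)*1^0/0!)
≈ 1 - 0.3678794412 = 0.6321205588
≈ 0.632121

0.632121


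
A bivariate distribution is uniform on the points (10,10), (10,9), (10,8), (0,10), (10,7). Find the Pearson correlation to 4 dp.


Cov(X,Y) = -2.4000, Var(X) = 16.0000, Var(Y) = 1.3600
rho = Cov/(sqrt(VarX)*sqrt(VarY)) = -0.5145

-0.5145


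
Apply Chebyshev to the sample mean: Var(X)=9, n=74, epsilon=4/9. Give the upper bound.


Var(Xbar) = Var(X)/n = 9/74
Chebyshev: P(|Xbar-mu| >= 4/9) <= Var(Xbar)/(4/9)^2 = (9/74)/(16/81) = 729/1184

729/1184


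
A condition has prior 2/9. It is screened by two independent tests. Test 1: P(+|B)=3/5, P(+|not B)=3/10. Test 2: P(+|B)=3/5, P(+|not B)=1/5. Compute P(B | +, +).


After test 1: P(+) = 3/5*2/9 + 3/10*7/9 = 11/30
P(B|+) = (2/15)/(11/30) = 4/11
After test 2 (use post1 as new prior): P(+) = 3/5*4/11 + 1/5*7/11 = 19/55
P(B|+,+) = (12/55)/(19/55) = 12/19

12/19


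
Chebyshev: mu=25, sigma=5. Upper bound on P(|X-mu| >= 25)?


k = 25/5 = 5
Chebyshev: P(|X-mu| >= k*sigma) <= 1/k^2 = 1/5^2 = 1/25

1/25


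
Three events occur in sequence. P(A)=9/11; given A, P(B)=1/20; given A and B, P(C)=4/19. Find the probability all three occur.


P(A∩B∩C) = P(A) * P(B|A) * P(C|A∩B)
= 9/11 * 1/20 * 4/19
= 9/220 * 4/19 = 9/1045

9/1045


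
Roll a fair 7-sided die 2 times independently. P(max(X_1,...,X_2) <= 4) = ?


P(max <= 4) = P(all X_i <= 4) = (P(X_1 <= 4))^2
= (4/7)^2 = 16/49

16/49


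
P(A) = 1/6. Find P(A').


P(A') = 1 - P(A) = 1 - 1/6 = 5/6

5/6


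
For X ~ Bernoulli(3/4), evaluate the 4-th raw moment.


For Bernoulli: X in {0,1}
E[X^4] = 0^4*(1-3/4) + 1^4*3/4 = 3/4

3/4


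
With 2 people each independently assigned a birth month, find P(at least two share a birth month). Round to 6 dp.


P(all different) = prod((12-i)/12 for i=0..1) = 0.916667
P(at least one match) = 1 - 0.916667 = 0.083333

0.083333


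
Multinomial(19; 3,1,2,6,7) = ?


19! = 121645100408832000
Denominator: 3!=6 * 1!=1 * 2!=2 * 6!=720 * 7!=5040
Coefficient = 121645100408832000 / 43545600 = 2793510720

2793510720


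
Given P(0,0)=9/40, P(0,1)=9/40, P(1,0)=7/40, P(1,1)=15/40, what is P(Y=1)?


P(Y=1) = P(0,1)+P(1,1) = 9/40 + 15/40 = 24/40 = 3/5

3/5


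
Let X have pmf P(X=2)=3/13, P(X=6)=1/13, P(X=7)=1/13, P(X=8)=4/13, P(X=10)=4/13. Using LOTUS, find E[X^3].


E[X^3] = sum(g(x)*P(x))
= 8*3/13 + 216*1/13 + 343*1/13 + 512*4/13 + 1000*4/13
= 6631/13

6631/13


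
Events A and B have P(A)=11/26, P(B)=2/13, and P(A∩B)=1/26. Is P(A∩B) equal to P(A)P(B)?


P(A)*P(B) = 11/26*2/13 = 11/169
P(A∩B) = 1/26 != 11/169, so not independent

No, A and B are not independent


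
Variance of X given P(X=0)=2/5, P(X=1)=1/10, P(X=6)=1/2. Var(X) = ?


E[X] = 31/10, E[X^2] = 181/10
Var(X) = E[X^2] - (E[X])^2 = 181/10 - (31/10)^2 = 849/100

849/100


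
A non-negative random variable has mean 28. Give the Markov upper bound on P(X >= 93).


Markov: P(X >= a) <= E[X]/a
P(X >= 93) <= 28/93

28/93


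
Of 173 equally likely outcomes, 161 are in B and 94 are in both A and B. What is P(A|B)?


P(A|B) = P(A∩B)/P(B) = (94/173)/(161/173) = 94/161

94/161


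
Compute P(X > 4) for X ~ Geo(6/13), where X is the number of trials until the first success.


P(X > 4) = P(first 4 trials all fail) = (1-p)^4 = (7/13)^4 = 2401/28561

2401/28561


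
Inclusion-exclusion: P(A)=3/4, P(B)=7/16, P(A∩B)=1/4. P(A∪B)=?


P(A∪B) = P(A) + P(B) - P(A∩B)
= 3/4 + 7/16 - 1/4 = 15/16

15/16


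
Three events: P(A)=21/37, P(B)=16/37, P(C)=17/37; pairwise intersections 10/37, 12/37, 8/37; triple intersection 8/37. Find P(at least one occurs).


P(A∪B∪C) = P(A)+P(B)+P(C) - P(AB)-P(AC)-P(BC) + P(ABC)
= 21/37+16/37+17/37 - 10/37-12/37-8/37 + 8/37
= 32/37

32/37


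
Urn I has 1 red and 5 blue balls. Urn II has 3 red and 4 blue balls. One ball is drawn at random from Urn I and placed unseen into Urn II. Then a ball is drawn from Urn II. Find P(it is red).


P(transfer red) = 1/6; P(transfer blue) = 5/6
If red transferred: Urn II has 4 red of 8, so P(red|red moved) = 1/2
If blue transferred: Urn II has 3 red of 8, so P(red|blue moved) = 3/8
By total probability: P(red) = 1/6*1/2 + 5/6*3/8 = 19/48

19/48


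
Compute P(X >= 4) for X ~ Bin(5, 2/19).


P(X>=4) = P(X=4) + P(X=5)
= 1360/2476099 + 32/2476099
= 1392/2476099

1392/2476099


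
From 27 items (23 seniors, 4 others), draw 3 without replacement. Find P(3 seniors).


P(X=3) = C(23,3)*C(4,0) / C(27,3)
= 1771*1 / 2925
= 1771/2925

1771/2925


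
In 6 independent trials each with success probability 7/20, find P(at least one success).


P(at least one) = 1 - P(none)
P(none) = (1 - 7/20)^6 = (13/20)^6 = 4826809/64000000
P(at least one) = 1 - 4826809/64000000 = 59173191/64000000

59173191/64000000


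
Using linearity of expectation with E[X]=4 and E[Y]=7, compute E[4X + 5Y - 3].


E[4X + 5Y - 3] = 4*E[X] + 5*E[Y] - 3
= (4)*(4) + (5)*(7) + (-3)
= 16 + 35 - 3 = 48

48


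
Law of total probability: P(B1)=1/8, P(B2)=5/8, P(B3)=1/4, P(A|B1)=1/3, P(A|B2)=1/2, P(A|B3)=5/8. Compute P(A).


P(A) = P(A|B1)P(B1) + P(A|B2)P(B2) + P(A|B3)P(B3)
= 1/3*1/8 + 1/2*5/8 + 5/8*1/4
= 1/24 + 5/16 + 5/32 = 49/96

49/96


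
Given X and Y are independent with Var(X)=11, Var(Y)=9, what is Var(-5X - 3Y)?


Independence => Cov(X,Y)=0
Var(-5X - 3Y) = (-5)^2*Var(X) + (-3)^2*Var(Y)
= 25*11 + 9*9 = 356

356


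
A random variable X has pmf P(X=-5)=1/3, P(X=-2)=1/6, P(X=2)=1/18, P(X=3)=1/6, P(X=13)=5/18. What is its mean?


E[X] = sum(x * P(x))
= -5*1/3 - 2*1/6 + 2*1/18 + 3*1/6 + 13*5/18
= 20/9

20/9


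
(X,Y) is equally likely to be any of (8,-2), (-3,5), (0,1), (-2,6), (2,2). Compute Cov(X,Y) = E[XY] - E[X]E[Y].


E[X]=1, E[Y]=12/5, E[XY]=-39/5
Cov(X,Y) = E[XY] - E[X]E[Y] = -39/5 - 1*12/5 = -51/5

-51/5


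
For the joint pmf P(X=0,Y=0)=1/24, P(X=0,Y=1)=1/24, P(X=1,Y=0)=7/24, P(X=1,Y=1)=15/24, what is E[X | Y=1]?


P(Y=1) = 16/24
E[X|Y=1] = (0*1 + 1*15)/16 = 15/16

15/16


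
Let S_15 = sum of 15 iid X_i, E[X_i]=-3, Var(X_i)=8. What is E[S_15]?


E[S_n] = n*E[X_1] = 15*-3 = -45

-45


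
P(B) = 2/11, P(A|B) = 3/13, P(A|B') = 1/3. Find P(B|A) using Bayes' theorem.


P(A) = P(A|B)P(B) + P(A|B')P(B') = 3/13*2/11 + 1/3*9/11 = 45/143
P(B|A) = P(A|B)P(B)/P(A) = (6/143)/(45/143) = 2/15

2/15


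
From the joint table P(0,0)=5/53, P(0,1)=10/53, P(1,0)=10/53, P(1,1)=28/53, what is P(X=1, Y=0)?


Read from table: P(X=1, Y=0) = 10/53

10/53


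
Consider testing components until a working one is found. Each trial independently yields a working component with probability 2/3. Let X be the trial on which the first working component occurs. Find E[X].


For geometric (trials until first success), E[X] = 1/p = 1/(2/3) = 3/2

3/2


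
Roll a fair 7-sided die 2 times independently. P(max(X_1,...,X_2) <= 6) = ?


P(max <= 6) = P(all X_i <= 6) = (P(X_1 <= 6))^2
= (6/7)^2 = 36/49

36/49


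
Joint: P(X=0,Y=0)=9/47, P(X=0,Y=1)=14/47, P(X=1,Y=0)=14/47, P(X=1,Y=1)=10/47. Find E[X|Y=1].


P(Y=1) = 24/47
E[X|Y=1] = (0*14 + 1*10)/24 = 10/24 = 5/12

5/12


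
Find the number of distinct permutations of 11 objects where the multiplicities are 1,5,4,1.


11! = 39916800
Denominator: 1!=1 * 5!=120 * 4!=24 * 1!=1
Coefficient = 39916800 / 2880 = 13860

13860


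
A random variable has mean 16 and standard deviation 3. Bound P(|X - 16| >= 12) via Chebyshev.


k = 12/3 = 4
Chebyshev: P(|X-mu| >= k*sigma) <= 1/k^2 = 1/4^2 = 1/16

1/16


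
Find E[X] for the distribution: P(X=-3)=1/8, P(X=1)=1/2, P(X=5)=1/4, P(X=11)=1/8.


E[X] = sum(x * P(x))
= -3*1/8 + 1*1/2 + 5*1/4 + 11*1/8
= 11/4

11/4


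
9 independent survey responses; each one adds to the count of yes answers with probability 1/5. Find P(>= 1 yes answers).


P(at least one) = 1 - P(none)
P(none) = (1 - 1/5)^9 = (4/5)^9 = 262144/1953125
P(at least one) = 1 - 262144/1953125 = 1690981/1953125

1690981/1953125


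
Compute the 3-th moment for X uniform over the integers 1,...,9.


E[X^3] = (1/9) * sum(x^3 for x=1..9)
= 2025/9 = 225

225


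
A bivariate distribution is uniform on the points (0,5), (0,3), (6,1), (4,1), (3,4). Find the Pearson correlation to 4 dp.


Cov(X,Y) = -2.8800, Var(X) = 5.4400, Var(Y) = 2.5600
rho = Cov/(sqrt(VarX)*sqrt(VarY)) = -0.7717

-0.7717


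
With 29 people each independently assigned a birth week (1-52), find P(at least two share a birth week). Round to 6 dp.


P(all different) = prod((52-i)/52 for i=0..28) = 0.000054
P(at least one match) = 1 - 0.000054 = 0.999946

0.999946


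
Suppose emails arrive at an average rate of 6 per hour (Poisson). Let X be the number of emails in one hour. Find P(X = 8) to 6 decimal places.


P(X=8) = e^(-6) * 6^8 / 8!
≈ 0.002478752177 * 1679616 / 40320
≈ 0.103258

0.103258


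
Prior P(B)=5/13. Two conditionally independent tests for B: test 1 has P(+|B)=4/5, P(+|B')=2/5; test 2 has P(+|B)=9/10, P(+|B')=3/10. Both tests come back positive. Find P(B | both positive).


After test 1: P(+) = 4/5*5/13 + 2/5*8/13 = 36/65
P(B|+) = (4/13)/(36/65) = 5/9
After test 2 (use post1 as new prior): P(+) = 9/10*5/9 + 3/10*4/9 = 19/30
P(B|+,+) = (1/2)/(19/30) = 15/19

15/19


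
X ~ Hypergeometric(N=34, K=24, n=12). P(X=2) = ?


P(X=2) = C(24,2)*C(10,10) / C(34,12)
= 276*1 / 548354040
= 276/548354040 = 1/1986790

1/1986790


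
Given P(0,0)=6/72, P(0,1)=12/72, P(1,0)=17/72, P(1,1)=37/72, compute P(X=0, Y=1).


Read from table: P(X=0, Y=1) = 12/72 = 1/6

1/6


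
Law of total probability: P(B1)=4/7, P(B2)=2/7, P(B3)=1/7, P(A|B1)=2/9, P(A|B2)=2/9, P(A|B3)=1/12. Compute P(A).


P(A) = P(A|B1)P(B1) + P(A|B2)P(B2) + P(A|B3)P(B3)
= 2/9*4/7 + 2/9*2/7 + 1/12*1/7
= 8/63 + 4/63 + 1/84 = 17/84

17/84


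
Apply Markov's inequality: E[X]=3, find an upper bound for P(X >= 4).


Markov: P(X >= a) <= E[X]/a
P(X >= 4) <= 3/4

3/4


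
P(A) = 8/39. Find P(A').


P(A') = 1 - P(A) = 1 - 8/39 = 31/39

31/39


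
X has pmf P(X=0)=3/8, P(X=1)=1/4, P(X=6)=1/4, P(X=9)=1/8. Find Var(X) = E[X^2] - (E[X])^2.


E[X] = 23/8, E[X^2] = 155/8
Var(X) = E[X^2] - (E[X])^2 = 155/8 - (23/8)^2 = 711/64

711/64


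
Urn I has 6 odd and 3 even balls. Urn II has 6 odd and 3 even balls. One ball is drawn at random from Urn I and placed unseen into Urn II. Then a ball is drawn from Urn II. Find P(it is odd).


P(transfer odd) = 6/9 = 2/3; P(transfer even) = 1/3
If odd transferred: Urn II has 7 odd of 10, so P(odd|odd moved) = 7/10
If even transferred: Urn II has 6 odd of 10, so P(odd|even moved) = 3/5
By total probability: P(odd) = 2/3*7/10 + 1/3*3/5 = 2/3

2/3


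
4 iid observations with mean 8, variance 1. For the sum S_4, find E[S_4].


E[S_n] = n*E[X_1] = 4*8 = 32

32


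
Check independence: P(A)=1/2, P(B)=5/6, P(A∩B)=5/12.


P(A)*P(B) = 1/2*5/6 = 5/12
P(A∩B) = 5/12, which equals P(A)P(B), so independent

Yes, A and B are independent


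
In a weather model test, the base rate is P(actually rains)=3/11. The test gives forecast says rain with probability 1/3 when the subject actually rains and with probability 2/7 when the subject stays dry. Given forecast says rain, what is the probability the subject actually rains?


P(A) = P(A|B)P(B) + P(A|B')P(B') = 1/3*3/11 + 2/7*8/11 = 23/77
P(B|A) = P(A|B)P(B)/P(A) = (1/11)/(23/77) = 7/23

7/23


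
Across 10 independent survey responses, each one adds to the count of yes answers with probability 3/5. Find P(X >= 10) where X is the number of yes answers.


P(X>=10) = P(X=10)
= 59049/9765625
= 59049/9765625

59049/9765625


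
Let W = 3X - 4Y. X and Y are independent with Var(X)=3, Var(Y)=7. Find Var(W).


Independence => Cov(X,Y)=0
Var(3X - 4Y) = 3^2*Var(X) + (-4)^2*Var(Y)
= 9*3 + 16*7 = 139

139


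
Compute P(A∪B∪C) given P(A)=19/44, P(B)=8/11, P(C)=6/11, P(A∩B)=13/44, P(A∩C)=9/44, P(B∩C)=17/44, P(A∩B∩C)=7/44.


P(A∪B∪C) = P(A)+P(B)+P(C) - P(AB)-P(AC)-P(BC) + P(ABC)
= 19/44+8/11+6/11 - 13/44-9/44-17/44 + 7/44
= 43/44

43/44


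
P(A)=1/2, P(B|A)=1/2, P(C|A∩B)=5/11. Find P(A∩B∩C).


P(A∩B∩C) = P(A) * P(B|A) * P(C|A∩B)
= 1/2 * 1/2 * 5/11
= 1/4 * 5/11 = 5/44

5/44


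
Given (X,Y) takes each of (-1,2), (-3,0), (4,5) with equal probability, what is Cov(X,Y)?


E[X]=0, E[Y]=7/3, E[XY]=6
Cov(X,Y) = E[XY] - E[X]E[Y] = 6 - 0*7/3 = 6

6


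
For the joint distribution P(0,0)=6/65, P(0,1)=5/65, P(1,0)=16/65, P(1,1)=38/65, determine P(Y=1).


P(Y=1) = P(0,1)+P(1,1) = 5/65 + 38/65 = 43/65

43/65


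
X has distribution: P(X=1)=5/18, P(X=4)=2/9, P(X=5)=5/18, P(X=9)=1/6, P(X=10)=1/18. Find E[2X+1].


E[2X+1] = sum(g(x)*P(x))
= 3*5/18 + 9*2/9 + 11*5/18 + 19*1/6 + 21*1/18
= 92/9

92/9


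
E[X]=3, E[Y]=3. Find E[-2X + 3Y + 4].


E[-2X + 3Y + 4] = -2*E[X] + 3*E[Y] + 4
= (-2)*(3) + (3)*(3) + (4)
= -6 + 9 + 4 = 7

7


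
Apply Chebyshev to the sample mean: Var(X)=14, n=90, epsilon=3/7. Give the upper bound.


Var(Xbar) = Var(X)/n = 14/90
Chebyshev: P(|Xbar-mu| >= 3/7) <= Var(Xbar)/(3/7)^2 = (7/45)/(9/49) = 343/405

343/405


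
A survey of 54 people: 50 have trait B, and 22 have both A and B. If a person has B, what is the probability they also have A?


P(A|B) = P(A∩B)/P(B) = (22/54)/(50/54) = 22/50 = 11/25

11/25


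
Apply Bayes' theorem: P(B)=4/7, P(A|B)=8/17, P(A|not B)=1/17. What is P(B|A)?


P(A) = P(A|B)P(B) + P(A|B')P(B') = 8/17*4/7 + 1/17*3/7 = 5/17
P(B|A) = P(A|B)P(B)/P(A) = (32/119)/(5/17) = 32/35

32/35


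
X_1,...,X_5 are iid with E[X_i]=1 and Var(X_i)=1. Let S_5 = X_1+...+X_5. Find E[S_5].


E[S_n] = n*E[X_1] = 5*1 = 5

5


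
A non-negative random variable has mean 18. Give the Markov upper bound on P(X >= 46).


Markov: P(X >= a) <= E[X]/a
P(X >= 46) <= 18/46 = 9/23

9/23


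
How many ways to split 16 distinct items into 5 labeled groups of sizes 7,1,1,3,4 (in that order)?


16! = 20922789888000
Denominator: 7!=5040 * 1!=1 * 1!=1 * 3!=6 * 4!=24
Coefficient = 20922789888000 / 725760 = 28828800

28828800


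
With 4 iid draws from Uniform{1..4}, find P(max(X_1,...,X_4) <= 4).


P(max <= 4) = P(all X_i <= 4) = (P(X_1 <= 4))^4
= (4/4)^4 = 1^4 = 1

1


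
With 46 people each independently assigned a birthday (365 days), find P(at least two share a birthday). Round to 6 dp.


P(all different) = prod((365-i)/365 for i=0..45) = 0.051747
P(at least one match) = 1 - 0.051747 = 0.948253

0.948253


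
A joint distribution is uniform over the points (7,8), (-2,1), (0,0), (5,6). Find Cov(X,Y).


E[X]=5/2, E[Y]=15/4, E[XY]=21
Cov(X,Y) = E[XY] - E[X]E[Y] = 21 - 5/2*15/4 = 93/8

93/8


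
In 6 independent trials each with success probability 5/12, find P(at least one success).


P(at least one) = 1 - P(none)
P(none) = (1 - 5/12)^6 = (7/12)^6 = 117649/2985984
P(at least one) = 1 - 117649/2985984 = 2868335/2985984

2868335/2985984


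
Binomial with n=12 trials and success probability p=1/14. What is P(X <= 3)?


P(X<=3) = P(X=0) + P(X=1) + P(X=2) + P(X=3)
= 23298085122481/56693912375296 + 5376481182111/14173478093824 + 4549330231017/28346956187648 + 583247465515/14173478093824
= 56235660175019/56693912375296

56235660175019/56693912375296


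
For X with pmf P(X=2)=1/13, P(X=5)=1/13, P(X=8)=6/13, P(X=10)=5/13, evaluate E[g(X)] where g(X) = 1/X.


E[1/X] = sum(g(x)*P(x))
= 1/2*1/13 + 1/5*1/13 + 1/8*6/13 + 1/10*5/13
= 3/20

3/20


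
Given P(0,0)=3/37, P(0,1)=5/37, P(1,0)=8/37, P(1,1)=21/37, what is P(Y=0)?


P(Y=0) = P(0,0)+P(1,0) = 3/37 + 8/37 = 11/37

11/37


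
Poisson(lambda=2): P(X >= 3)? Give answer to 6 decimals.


P(X>=3) = 1 - P(X<=2) = 1 - (e^(-2)*2^0/0! + e^(-2)*2^1/1! + e^(-2)*2^2/2!)
≈ 1 - (0.1353352832 + 0.2706705665 + 0.2706705665)
= 1 - 0.6766764162 = 0.3233235838
≈ 0.323324

0.323324


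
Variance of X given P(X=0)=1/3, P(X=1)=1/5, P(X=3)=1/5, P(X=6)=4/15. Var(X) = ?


E[X] = 12/5, E[X^2] = 58/5
Var(X) = E[X^2] - (E[X])^2 = 58/5 - (12/5)^2 = 146/25

146/25


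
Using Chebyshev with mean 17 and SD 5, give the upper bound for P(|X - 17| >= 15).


k = 15/5 = 3
Chebyshev: P(|X-mu| >= k*sigma) <= 1/k^2 = 1/3^2 = 1/9

1/9


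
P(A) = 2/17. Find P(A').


P(A') = 1 - P(A) = 1 - 2/17 = 15/17

15/17


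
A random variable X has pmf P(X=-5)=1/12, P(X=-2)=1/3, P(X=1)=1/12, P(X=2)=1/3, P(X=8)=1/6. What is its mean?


E[X] = sum(x * P(x))
= -5*1/12 - 2*1/3 + 1*1/12 + 2*1/3 + 8*1/6
= 1

1


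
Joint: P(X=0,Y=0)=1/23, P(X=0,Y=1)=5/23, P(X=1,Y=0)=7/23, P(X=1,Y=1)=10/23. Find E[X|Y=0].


P(Y=0) = 8/23
E[X|Y=0] = (0*1 + 1*7)/8 = 7/8

7/8


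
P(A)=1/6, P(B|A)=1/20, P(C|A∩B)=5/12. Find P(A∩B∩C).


P(A∩B∩C) = P(A) * P(B|A) * P(C|A∩B)
= 1/6 * 1/20 * 5/12
= 1/120 * 5/12 = 1/288

1/288


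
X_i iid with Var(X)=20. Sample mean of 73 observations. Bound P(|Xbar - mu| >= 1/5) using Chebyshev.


Var(Xbar) = Var(X)/n = 20/73
Chebyshev: P(|Xbar-mu| >= 1/5) <= Var(Xbar)/(1/5)^2 = (20/73)/(1/25) = 500/73
Bound exceeds 1, so trivial bound: 1

1


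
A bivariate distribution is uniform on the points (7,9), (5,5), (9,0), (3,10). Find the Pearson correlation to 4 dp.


Cov(X,Y) = -6.5000, Var(X) = 5.0000, Var(Y) = 15.5000
rho = Cov/(sqrt(VarX)*sqrt(VarY)) = -0.7384

-0.7384


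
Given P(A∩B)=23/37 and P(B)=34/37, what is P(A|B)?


P(A|B) = P(A∩B)/P(B) = (23/37)/(34/37) = 23/34

23/34


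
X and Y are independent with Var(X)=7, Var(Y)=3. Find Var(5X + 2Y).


Independence => Cov(X,Y)=0
Var(5X + 2Y) = 5^2*Var(X) + 2^2*Var(Y)
= 25*7 + 4*3 = 187

187


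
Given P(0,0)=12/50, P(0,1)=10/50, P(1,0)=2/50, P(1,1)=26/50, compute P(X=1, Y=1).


Read from table: P(X=1, Y=1) = 26/50 = 13/25

13/25


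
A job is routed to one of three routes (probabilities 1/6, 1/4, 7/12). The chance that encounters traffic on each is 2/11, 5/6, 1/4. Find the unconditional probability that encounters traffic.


P(A) = P(A|B1)P(B1) + P(A|B2)P(B2) + P(A|B3)P(B3)
= 2/11*1/6 + 5/6*1/4 + 1/4*7/12
= 1/33 + 5/24 + 7/48 = 203/528

203/528


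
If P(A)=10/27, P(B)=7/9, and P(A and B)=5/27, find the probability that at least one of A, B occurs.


P(A∪B) = P(A) + P(B) - P(A∩B)
= 10/27 + 7/9 - 5/27 = 26/27

26/27


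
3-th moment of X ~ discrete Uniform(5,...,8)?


E[X^3] = (1/4) * sum(x^3 for x=5..8)
= 1196/4 = 299

299


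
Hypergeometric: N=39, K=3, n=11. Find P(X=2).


P(X=2) = C(3,2)*C(36,9) / C(39,11)
= 3*94143280 / 1676056044
= 282429840/1676056044 = 1540/9139

1540/9139


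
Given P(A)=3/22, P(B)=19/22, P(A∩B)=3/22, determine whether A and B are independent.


P(A)*P(B) = 3/22*19/22 = 57/484
P(A∩B) = 3/22 != 57/484, so not independent

No, A and B are not independent


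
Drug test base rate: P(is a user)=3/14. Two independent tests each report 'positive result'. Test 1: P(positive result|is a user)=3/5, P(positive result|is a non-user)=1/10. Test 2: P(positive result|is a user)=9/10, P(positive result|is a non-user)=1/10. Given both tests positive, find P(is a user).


After test 1: P(+) = 3/5*3/14 + 1/10*11/14 = 29/140
P(B|+) = (9/70)/(29/140) = 18/29
After test 2 (use post1 as new prior): P(+) = 9/10*18/29 + 1/10*11/29 = 173/290
P(B|+,+) = (81/145)/(173/290) = 162/173

162/173


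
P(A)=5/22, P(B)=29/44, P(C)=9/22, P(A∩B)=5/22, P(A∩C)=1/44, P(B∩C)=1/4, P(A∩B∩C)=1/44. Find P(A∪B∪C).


P(A∪B∪C) = P(A)+P(B)+P(C) - P(AB)-P(AC)-P(BC) + P(ABC)
= 5/22+29/44+9/22 - 5/22-1/44-1/4 + 1/44
= 9/11

9/11


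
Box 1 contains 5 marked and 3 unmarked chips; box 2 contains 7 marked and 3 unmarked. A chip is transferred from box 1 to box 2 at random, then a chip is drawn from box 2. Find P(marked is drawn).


P(transfer marked) = 5/8; P(transfer unmarked) = 3/8
If marked transferred: Urn II has 8 marked of 11, so P(marked|marked moved) = 8/11
If unmarked transferred: Urn II has 7 marked of 11, so P(marked|unmarked moved) = 7/11
By total probability: P(marked) = 5/8*8/11 + 3/8*7/11 = 61/88

61/88


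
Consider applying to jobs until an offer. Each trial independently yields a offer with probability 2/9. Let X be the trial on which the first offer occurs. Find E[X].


For geometric (trials until first success), E[X] = 1/p = 1/(2/9) = 9/2

9/2


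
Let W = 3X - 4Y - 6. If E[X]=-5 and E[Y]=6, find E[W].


E[3X - 4Y - 6] = 3*E[X] - 4*E[Y] - 6
= (3)*(-5) + (-4)*(6) + (-6)
= -15 - 24 - 6 = -45

-45


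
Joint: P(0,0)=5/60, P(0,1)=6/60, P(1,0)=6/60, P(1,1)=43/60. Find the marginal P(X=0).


P(X=0) = P(0,0)+P(0,1) = 5/60 + 6/60 = 11/60

11/60


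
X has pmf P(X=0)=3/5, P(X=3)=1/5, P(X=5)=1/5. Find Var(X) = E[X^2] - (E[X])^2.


E[X] = 8/5, E[X^2] = 34/5
Var(X) = E[X^2] - (E[X])^2 = 34/5 - (8/5)^2 = 106/25

106/25


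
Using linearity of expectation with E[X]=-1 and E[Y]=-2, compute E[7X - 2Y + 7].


E[7X - 2Y + 7] = 7*E[X] - 2*E[Y] + 7
= (7)*(-1) + (-2)*(-2) + (7)
= -7 + 4 + 7 = 4

4


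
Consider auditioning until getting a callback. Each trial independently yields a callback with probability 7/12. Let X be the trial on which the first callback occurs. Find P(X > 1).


P(X > 1) = P(first 1 trials all fail) = (1-p)^1 = (5/12)^1 = 5/12

5/12


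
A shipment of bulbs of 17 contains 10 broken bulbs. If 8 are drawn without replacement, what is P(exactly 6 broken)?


P(X=6) = C(10,6)*C(7,2) / C(17,8)
= 210*21 / 24310
= 4410/24310 = 441/2431

441/2431


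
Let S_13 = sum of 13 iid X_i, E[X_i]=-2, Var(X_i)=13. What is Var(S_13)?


By independence, Var(S_n) = n*Var(X_1) = 13*13 = 169

169


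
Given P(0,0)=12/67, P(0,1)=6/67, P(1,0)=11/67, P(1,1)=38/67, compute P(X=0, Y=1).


Read from table: P(X=0, Y=1) = 6/67

6/67


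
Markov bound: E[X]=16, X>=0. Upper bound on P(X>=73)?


Markov: P(X >= a) <= E[X]/a
P(X >= 73) <= 16/73

16/73


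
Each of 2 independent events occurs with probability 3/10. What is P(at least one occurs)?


P(at least one) = 1 - P(none)
P(none) = (1 - 3/10)^2 = (7/10)^2 = 49/100
P(at least one) = 1 - 49/100 = 51/100

51/100


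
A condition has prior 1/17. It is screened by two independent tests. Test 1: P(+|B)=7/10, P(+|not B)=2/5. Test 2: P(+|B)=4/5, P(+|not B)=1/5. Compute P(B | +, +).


After test 1: P(+) = 7/10*1/17 + 2/5*16/17 = 71/170
P(B|+) = (7/170)/(71/170) = 7/71
After test 2 (use post1 as new prior): P(+) = 4/5*7/71 + 1/5*64/71 = 92/355
P(B|+,+) = (28/355)/(92/355) = 7/23

7/23


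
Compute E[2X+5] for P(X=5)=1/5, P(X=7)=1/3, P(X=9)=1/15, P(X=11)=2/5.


E[2X+5] = sum(g(x)*P(x))
= 15*1/5 + 19*1/3 + 23*1/15 + 27*2/5
= 65/3

65/3


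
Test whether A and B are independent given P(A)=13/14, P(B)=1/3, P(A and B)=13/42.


P(A)*P(B) = 13/14*1/3 = 13/42
P(A∩B) = 13/42, which equals P(A)P(B), so independent

Yes, A and B are independent


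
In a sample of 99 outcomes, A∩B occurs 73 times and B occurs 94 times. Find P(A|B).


P(A|B) = P(A∩B)/P(B) = (73/99)/(94/99) = 73/94

73/94


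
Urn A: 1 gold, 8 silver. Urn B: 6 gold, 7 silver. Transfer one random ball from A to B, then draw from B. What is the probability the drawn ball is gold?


P(transfer gold) = 1/9; P(transfer silver) = 8/9
If gold transferred: Urn II has 7 gold of 14, so P(gold|gold moved) = 1/2
If silver transferred: Urn II has 6 gold of 14, so P(gold|silver moved) = 3/7
By total probability: P(gold) = 1/9*1/2 + 8/9*3/7 = 55/126

55/126


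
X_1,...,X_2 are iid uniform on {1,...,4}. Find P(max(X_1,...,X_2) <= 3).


P(max <= 3) = P(all X_i <= 3) = (P(X_1 <= 3))^2
= (3/4)^2 = 9/16

9/16


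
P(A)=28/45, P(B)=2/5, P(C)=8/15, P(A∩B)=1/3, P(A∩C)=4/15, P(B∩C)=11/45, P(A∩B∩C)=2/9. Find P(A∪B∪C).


P(A∪B∪C) = P(A)+P(B)+P(C) - P(AB)-P(AC)-P(BC) + P(ABC)
= 28/45+2/5+8/15 - 1/3-4/15-11/45 + 2/9
= 14/15

14/15


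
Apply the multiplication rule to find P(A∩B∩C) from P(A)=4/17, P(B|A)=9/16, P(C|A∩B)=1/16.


P(A∩B∩C) = P(A) * P(B|A) * P(C|A∩B)
= 4/17 * 9/16 * 1/16
= 9/68 * 1/16 = 9/1088

9/1088


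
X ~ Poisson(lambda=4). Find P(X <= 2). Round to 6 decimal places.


P(X<=2) = e^(-4)*4^0/0! + e^(-4)*4^1/1! + e^(-4)*4^2/2!
≈ 0.0183156389 + 0.0732625556 + 0.1465251111
= 0.2381033056
≈ 0.238103

0.238103


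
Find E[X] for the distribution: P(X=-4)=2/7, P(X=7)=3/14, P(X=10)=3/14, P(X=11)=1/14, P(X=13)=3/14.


E[X] = sum(x * P(x))
= -4*2/7 + 7*3/14 + 10*3/14 + 11*1/14 + 13*3/14
= 85/14

85/14


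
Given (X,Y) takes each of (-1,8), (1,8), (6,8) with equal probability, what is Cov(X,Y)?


E[X]=2, E[Y]=8, E[XY]=16
Cov(X,Y) = E[XY] - E[X]E[Y] = 16 - 2*8 = 0

0


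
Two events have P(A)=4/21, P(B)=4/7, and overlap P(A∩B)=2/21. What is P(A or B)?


P(A∪B) = P(A) + P(B) - P(A∩B)
= 4/21 + 4/7 - 2/21 = 2/3

2/3


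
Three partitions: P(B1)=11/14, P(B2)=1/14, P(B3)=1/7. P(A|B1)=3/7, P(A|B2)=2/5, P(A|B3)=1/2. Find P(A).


P(A) = P(A|B1)P(B1) + P(A|B2)P(B2) + P(A|B3)P(B3)
= 3/7*11/14 + 2/5*1/14 + 1/2*1/7
= 33/98 + 1/35 + 1/14 = 107/245

107/245


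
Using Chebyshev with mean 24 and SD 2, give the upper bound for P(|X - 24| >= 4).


k = 4/2 = 2
Chebyshev: P(|X-mu| >= k*sigma) <= 1/k^2 = 1/2^2 = 1/4

1/4


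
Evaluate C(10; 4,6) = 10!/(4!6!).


10! = 3628800
Denominator: 4!=24 * 6!=720
Coefficient = 3628800 / 17280 = 210

210


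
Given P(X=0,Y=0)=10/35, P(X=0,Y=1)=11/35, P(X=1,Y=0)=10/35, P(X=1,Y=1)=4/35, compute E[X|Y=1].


P(Y=1) = 15/35
E[X|Y=1] = (0*11 + 1*4)/15 = 4/15

4/15


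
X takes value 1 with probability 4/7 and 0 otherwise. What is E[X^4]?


For Bernoulli: X in {0,1}
E[X^4] = 0^4*(1-4/7) + 1^4*4/7 = 4/7

4/7


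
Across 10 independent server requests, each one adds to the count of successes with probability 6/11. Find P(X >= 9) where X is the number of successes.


P(X>=9) = P(X=9) + P(X=10)
= 503884800/25937424601 + 60466176/25937424601
= 564350976/25937424601

564350976/25937424601


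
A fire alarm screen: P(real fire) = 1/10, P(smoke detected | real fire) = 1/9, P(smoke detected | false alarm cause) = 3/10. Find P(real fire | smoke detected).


P(A) = P(A|B)P(B) + P(A|B')P(B') = 1/9*1/10 + 3/10*9/10 = 253/900
P(B|A) = P(A|B)P(B)/P(A) = (1/90)/(253/900) = 10/253

10/253


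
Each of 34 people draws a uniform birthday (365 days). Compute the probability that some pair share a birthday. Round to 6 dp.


P(all different) = prod((365-i)/365 for i=0..33) = 0.204683
P(at least one match) = 1 - 0.204683 = 0.795317

0.795317


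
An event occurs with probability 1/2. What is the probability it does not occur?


P(A') = 1 - P(A) = 1 - 1/2 = 1/2

1/2


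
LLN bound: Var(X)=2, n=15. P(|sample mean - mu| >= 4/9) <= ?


Var(Xbar) = Var(X)/n = 2/15
Chebyshev: P(|Xbar-mu| >= 4/9) <= Var(Xbar)/(4/9)^2 = (2/15)/(16/81) = 27/40

27/40


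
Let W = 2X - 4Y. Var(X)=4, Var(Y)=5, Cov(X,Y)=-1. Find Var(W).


Var(2X - 4Y) = 2^2*Var(X) + (-4)^2*Var(Y) + 2*2*(-4)*Cov(X,Y)
= 4*4 + 16*5 - 16*(-1)
= 16 + 80 + 16 = 112

112


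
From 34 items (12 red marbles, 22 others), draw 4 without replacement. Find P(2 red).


P(X=2) = C(12,2)*C(22,2) / C(34,4)
= 66*231 / 46376
= 15246/46376 = 693/2108

693/2108


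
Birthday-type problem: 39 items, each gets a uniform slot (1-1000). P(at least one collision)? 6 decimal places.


P(all different) = prod((1000-i)/1000 for i=0..38) = 0.472037
P(at least one match) = 1 - 0.472037 = 0.527963

0.527963


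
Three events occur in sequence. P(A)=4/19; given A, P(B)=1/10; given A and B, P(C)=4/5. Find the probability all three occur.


P(A∩B∩C) = P(A) * P(B|A) * P(C|A∩B)
= 4/19 * 1/10 * 4/5
= 2/95 * 4/5 = 8/475

8/475


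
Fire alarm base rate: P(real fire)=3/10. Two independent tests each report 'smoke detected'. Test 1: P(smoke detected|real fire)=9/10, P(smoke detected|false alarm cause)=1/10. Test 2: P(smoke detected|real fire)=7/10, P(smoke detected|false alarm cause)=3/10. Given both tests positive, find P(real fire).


After test 1: P(+) = 9/10*3/10 + 1/10*7/10 = 17/50
P(B|+) = (27/100)/(17/50) = 27/34
After test 2 (use post1 as new prior): P(+) = 7/10*27/34 + 3/10*7/34 = 21/34
P(B|+,+) = (189/340)/(21/34) = 9/10

9/10


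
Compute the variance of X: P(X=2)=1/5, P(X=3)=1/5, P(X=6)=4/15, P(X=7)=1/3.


E[X] = 74/15, E[X^2] = 428/15
Var(X) = E[X^2] - (E[X])^2 = 428/15 - (74/15)^2 = 944/225

944/225


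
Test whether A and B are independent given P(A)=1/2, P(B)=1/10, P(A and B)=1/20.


P(A)*P(B) = 1/2*1/10 = 1/20
P(A∩B) = 1/20, which equals P(A)P(B), so independent

Yes, A and B are independent


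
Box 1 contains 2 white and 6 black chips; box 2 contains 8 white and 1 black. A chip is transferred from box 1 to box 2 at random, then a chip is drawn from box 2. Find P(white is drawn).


P(transfer white) = 2/8 = 1/4; P(transfer black) = 3/4
If white transferred: Urn II has 9 white of 10, so P(white|white moved) = 9/10
If black transferred: Urn II has 8 white of 10, so P(white|black moved) = 4/5
By total probability: P(white) = 1/4*9/10 + 3/4*4/5 = 33/40

33/40


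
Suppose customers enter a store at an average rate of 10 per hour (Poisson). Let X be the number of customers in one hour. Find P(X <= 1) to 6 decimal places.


P(X<=1) = e^(-10)*10^0/0! + e^(-10)*10^1/1!
≈ 0.0000453999 + 0.0004539993
= 0.0004993992
≈ 0.000499

0.000499


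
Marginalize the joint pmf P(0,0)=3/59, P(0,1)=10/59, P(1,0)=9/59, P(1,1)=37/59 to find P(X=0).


P(X=0) = P(0,0)+P(0,1) = 3/59 + 10/59 = 13/59

13/59


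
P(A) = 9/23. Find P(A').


P(A') = 1 - P(A) = 1 - 9/23 = 14/23

14/23


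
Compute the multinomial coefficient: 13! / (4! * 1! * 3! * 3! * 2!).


13! = 6227020800
Denominator: 4!=24 * 1!=1 * 3!=6 * 3!=6 * 2!=2
Coefficient = 6227020800 / 1728 = 3603600

3603600


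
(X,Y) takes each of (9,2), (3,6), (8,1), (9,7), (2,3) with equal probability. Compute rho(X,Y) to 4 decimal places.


Cov(X,Y) = -0.9600, Var(X) = 9.3600, Var(Y) = 5.3600
rho = Cov/(sqrt(VarX)*sqrt(VarY)) = -0.1355

-0.1355


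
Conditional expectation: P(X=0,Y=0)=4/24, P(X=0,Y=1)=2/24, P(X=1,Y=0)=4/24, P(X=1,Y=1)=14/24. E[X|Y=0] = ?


P(Y=0) = 8/24
E[X|Y=0] = (0*4 + 1*4)/8 = 4/8 = 1/2

1/2


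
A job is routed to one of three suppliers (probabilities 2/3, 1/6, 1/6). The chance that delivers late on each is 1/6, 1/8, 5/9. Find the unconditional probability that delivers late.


P(A) = P(A|B1)P(B1) + P(A|B2)P(B2) + P(A|B3)P(B3)
= 1/6*2/3 + 1/8*1/6 + 5/9*1/6
= 1/9 + 1/48 + 5/54 = 97/432

97/432


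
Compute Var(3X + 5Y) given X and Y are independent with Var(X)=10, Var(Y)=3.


Independence => Cov(X,Y)=0
Var(3X + 5Y) = 3^2*Var(X) + 5^2*Var(Y)
= 9*10 + 25*3 = 165

165


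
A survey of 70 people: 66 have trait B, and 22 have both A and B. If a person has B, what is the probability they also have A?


P(A|B) = P(A∩B)/P(B) = (22/70)/(66/70) = 22/66 = 1/3

1/3


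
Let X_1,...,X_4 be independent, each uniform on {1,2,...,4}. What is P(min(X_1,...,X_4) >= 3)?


P(min >= 3) = P(all X_i >= 3) = (P(X_1 >= 3))^4
= (2/4)^4 = (1/2)^4 = 1/16

1/16


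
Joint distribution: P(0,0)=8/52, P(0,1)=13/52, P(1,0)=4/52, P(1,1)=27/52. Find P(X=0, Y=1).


Read from table: P(X=0, Y=1) = 13/52 = 1/4

1/4


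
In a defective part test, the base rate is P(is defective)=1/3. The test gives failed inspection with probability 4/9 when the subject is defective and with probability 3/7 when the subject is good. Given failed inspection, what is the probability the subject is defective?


P(A) = P(A|B)P(B) + P(A|B')P(B') = 4/9*1/3 + 3/7*2/3 = 82/189
P(B|A) = P(A|B)P(B)/P(A) = (4/27)/(82/189) = 14/41

14/41


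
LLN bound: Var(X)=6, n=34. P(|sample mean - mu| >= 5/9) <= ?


Var(Xbar) = Var(X)/n = 6/34
Chebyshev: P(|Xbar-mu| >= 5/9) <= Var(Xbar)/(5/9)^2 = (3/17)/(25/81) = 243/425

243/425


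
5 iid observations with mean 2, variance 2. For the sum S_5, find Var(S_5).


By independence, Var(S_n) = n*Var(X_1) = 5*2 = 10

10


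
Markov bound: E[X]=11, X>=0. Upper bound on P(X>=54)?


Markov: P(X >= a) <= E[X]/a
P(X >= 54) <= 11/54

11/54


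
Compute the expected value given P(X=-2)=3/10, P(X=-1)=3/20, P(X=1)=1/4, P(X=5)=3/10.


E[X] = sum(x * P(x))
= -2*3/10 - 1*3/20 + 1*1/4 + 5*3/10
= 1

1


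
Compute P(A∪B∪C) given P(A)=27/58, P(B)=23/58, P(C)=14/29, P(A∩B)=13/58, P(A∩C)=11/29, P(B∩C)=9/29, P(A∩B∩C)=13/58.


P(A∪B∪C) = P(A)+P(B)+P(C) - P(AB)-P(AC)-P(BC) + P(ABC)
= 27/58+23/58+14/29 - 13/58-11/29-9/29 + 13/58
= 19/29

19/29


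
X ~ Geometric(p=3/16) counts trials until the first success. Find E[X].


For geometric (trials until first success), E[X] = 1/p = 1/(3/16) = 16/3

16/3


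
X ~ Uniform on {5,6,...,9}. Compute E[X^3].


E[X^3] = (1/5) * sum(x^3 for x=5..9)
= 1925/5 = 385

385
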